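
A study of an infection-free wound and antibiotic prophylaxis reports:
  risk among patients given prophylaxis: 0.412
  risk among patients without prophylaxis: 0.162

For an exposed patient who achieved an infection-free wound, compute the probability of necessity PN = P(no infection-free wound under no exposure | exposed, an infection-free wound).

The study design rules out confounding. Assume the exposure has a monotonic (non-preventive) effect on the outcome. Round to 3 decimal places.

PN ≈ 0.607

Let p₁ = 0.412, p₀ = 0.162.
Under exogeneity and monotonicity, PN = (p₁ − p₀) / p₁.
PN = (0.412 − 0.162) / 0.412 = 0.25 / 0.412 ≈ 0.6068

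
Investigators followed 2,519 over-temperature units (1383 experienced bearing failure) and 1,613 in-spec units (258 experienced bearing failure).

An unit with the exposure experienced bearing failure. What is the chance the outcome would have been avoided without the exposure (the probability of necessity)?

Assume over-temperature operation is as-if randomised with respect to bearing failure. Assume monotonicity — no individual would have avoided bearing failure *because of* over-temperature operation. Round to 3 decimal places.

p₁ = P(outcome | exposed) = 1383/2519 = 0.54903
p₀ = P(outcome | unexposed) = 258/1613 = 0.15995
Under exogeneity and monotonicity, PN = (p₁ − p₀) / p₁.
PN = (0.54903 − 0.15995) / 0.54903 = 0.38908 / 0.54903 ≈ 0.7087

PN ≈ 0.709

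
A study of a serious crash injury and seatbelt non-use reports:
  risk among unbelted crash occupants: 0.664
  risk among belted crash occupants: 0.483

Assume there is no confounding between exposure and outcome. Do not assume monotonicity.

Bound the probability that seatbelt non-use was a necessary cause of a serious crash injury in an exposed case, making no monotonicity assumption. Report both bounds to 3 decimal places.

0.273 ≤ PN ≤ 0.779

Let p₁ = 0.664, p₀ = 0.483.
Under exogeneity alone the bounds on PN are max{0,(p₁−p₀)/p₁} ≤ PN ≤ min{1,(1−p₀)/p₁}.
  lower = (p₁ − p₀)/p₁ = 0.181 / 0.664 ≈ 0.2726
  upper = min{1, (1 − p₀)/p₁} = 0.517 / 0.664 ≈ 0.7786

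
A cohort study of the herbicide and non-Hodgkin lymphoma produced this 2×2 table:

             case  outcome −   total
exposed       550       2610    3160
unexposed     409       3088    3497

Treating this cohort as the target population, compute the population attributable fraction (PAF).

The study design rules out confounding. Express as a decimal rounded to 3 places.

PAF ≈ 0.188

p₁ = P(outcome | exposed) = 550/3160 = 0.17405
p₀ = P(outcome | unexposed) = 409/3497 = 0.11696
Exposure prevalence π = 3160/6657 = 0.47469; overall risk P(Y=1) = 0.14406.
Under exogeneity, PAF = [P(Y=1) − p₀]/P(Y=1).
PAF = (0.14406 − 0.11696) / 0.14406 ≈ 0.1881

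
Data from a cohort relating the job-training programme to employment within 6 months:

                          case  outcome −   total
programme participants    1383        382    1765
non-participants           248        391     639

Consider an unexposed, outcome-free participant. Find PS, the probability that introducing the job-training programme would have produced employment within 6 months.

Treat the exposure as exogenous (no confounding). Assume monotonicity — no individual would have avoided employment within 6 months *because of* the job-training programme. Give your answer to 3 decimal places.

PS ≈ 0.646

p₁ = P(outcome | exposed) = 1383/1765 = 0.78357
p₀ = P(outcome | unexposed) = 248/639 = 0.38811
Under exogeneity and monotonicity, PS = (p₁ − p₀)/(1 − p₀).
PS = (0.78357 − 0.38811) / 0.61189 ≈ 0.6463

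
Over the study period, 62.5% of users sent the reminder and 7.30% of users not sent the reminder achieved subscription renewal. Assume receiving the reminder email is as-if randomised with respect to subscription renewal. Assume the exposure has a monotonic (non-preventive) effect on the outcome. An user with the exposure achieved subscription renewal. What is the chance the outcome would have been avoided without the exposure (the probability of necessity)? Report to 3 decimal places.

p₁ = 0.625, p₀ = 0.073.
Under exogeneity and monotonicity, PN = (p₁ − p₀) / p₁.
PN = (0.625 − 0.073) / 0.625 = 0.552 / 0.625 ≈ 0.8832

PN ≈ 0.883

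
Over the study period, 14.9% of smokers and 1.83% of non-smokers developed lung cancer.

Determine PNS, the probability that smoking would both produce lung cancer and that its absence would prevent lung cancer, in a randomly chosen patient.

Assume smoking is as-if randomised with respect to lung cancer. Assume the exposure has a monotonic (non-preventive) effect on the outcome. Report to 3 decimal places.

PNS ≈ 0.131

p₁ = 0.149, p₀ = 0.0183.
Under exogeneity and monotonicity, PNS = p₁ − p₀.
PNS = 0.149 − 0.0183 = 0.1307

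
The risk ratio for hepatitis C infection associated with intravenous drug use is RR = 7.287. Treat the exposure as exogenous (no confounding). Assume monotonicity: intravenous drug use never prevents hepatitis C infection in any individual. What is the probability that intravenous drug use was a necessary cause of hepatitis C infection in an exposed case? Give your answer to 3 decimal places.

PN ≈ 0.863

Under exogeneity and monotonicity, PN = (RR − 1) / RR = 1 − 1/RR.
PN = (7.287 − 1) / 7.287 = 6.287 / 7.287 ≈ 0.8628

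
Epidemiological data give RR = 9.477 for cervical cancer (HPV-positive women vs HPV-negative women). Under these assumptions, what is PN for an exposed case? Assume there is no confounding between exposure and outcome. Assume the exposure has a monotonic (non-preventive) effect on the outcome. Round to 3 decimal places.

Under exogeneity and monotonicity, PN = (RR − 1) / RR = 1 − 1/RR.
PN = (9.477 − 1) / 9.477 = 8.477 / 9.477 ≈ 0.8945

PN ≈ 0.894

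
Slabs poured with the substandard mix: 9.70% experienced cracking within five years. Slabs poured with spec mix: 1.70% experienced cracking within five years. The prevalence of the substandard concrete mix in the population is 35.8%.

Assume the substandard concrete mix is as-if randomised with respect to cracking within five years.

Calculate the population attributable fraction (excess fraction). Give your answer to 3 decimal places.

PAF ≈ 0.628

p₁ = 0.097, p₀ = 0.017.
Overall risk P(Y=1) = π·p₁ + (1−π)·p₀ = 0.358×0.097 + 0.642×0.017 = 0.04564.
Under exogeneity, PAF = [P(Y=1) − p₀] / P(Y=1).
PAF = (0.04564 − 0.017) / 0.04564 ≈ 0.6275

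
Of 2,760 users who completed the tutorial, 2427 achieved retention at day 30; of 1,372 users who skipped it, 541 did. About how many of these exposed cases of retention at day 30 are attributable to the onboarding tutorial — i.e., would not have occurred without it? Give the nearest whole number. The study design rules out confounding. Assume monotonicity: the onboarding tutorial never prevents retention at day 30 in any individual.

about 1339 cases

p₁ = P(outcome | exposed) = 2427/2760 = 0.87935
p₀ = P(outcome | unexposed) = 541/1372 = 0.39431
PN = (p₁ − p₀)/p₁ = (0.87935 − 0.39431) / 0.87935 ≈ 0.55158.
Attributable cases ≈ PN × (exposed cases) = 0.55158 × 2427 ≈ 1338.69.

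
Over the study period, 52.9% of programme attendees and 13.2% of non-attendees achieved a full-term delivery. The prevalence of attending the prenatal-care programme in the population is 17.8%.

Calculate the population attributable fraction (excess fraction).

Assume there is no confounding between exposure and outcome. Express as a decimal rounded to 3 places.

p₁ = 0.529, p₀ = 0.132.
Overall risk P(Y=1) = π·p₁ + (1−π)·p₀ = 0.178×0.529 + 0.822×0.132 = 0.20267.
Under exogeneity, PAF = [P(Y=1) − p₀] / P(Y=1).
PAF = (0.20267 − 0.132) / 0.20267 ≈ 0.3487

PAF ≈ 0.349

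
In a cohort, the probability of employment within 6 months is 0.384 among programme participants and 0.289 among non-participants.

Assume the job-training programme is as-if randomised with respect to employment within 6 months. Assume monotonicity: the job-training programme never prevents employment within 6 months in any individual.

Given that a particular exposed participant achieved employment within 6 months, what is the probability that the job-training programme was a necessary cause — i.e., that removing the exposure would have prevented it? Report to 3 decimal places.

PN ≈ 0.247

Let p₁ = 0.384, p₀ = 0.289.
Under exogeneity and monotonicity, PN = (p₁ − p₀) / p₁.
PN = (0.384 − 0.289) / 0.384 = 0.095 / 0.384 ≈ 0.2474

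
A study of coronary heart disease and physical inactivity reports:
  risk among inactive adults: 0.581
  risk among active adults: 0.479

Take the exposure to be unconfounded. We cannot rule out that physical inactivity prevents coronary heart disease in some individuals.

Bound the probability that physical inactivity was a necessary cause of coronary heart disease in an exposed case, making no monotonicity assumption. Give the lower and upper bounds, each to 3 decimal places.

Let p₁ = 0.581, p₀ = 0.479.
Under exogeneity alone the bounds on PN are max{0,(p₁−p₀)/p₁} ≤ PN ≤ min{1,(1−p₀)/p₁}.
  lower = (p₁ − p₀)/p₁ = 0.102 / 0.581 ≈ 0.1756
  upper = min{1, (1 − p₀)/p₁} = 0.521 / 0.581 ≈ 0.8967

0.176 ≤ PN ≤ 0.897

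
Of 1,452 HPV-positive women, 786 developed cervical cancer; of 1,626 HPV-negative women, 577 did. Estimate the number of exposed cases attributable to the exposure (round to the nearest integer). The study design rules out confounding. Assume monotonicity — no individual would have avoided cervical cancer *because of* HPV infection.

about 271 cases

p₁ = P(outcome | exposed) = 786/1452 = 0.54132
p₀ = P(outcome | unexposed) = 577/1626 = 0.35486
PN = (p₁ − p₀)/p₁ = (0.54132 − 0.35486) / 0.54132 ≈ 0.34446.
Attributable cases ≈ PN × (exposed cases) = 0.34446 × 786 ≈ 270.75.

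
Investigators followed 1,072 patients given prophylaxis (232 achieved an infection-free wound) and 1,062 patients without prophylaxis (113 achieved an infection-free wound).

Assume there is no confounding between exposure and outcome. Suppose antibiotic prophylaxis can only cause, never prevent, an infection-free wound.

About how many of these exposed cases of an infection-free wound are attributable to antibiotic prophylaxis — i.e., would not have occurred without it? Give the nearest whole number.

p₁ = P(outcome | exposed) = 232/1072 = 0.21642
p₀ = P(outcome | unexposed) = 113/1062 = 0.1064
PN = (p₁ − p₀)/p₁ = (0.21642 − 0.1064) / 0.21642 ≈ 0.50834.
Attributable cases ≈ PN × (exposed cases) = 0.50834 × 232 ≈ 117.94.

about 118 cases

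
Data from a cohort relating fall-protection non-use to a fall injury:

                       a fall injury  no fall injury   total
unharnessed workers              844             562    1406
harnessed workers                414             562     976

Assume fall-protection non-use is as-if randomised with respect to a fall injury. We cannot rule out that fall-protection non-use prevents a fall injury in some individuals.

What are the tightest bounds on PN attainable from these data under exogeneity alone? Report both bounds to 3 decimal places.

p₁ = P(outcome | exposed) = 844/1406 = 0.60028
p₀ = P(outcome | unexposed) = 414/976 = 0.42418
Under exogeneity alone the bounds on PN are max{0,(p₁−p₀)/p₁} ≤ PN ≤ min{1,(1−p₀)/p₁}.
  lower = (p₁ − p₀)/p₁ = 0.1761 / 0.60028 ≈ 0.2934
  upper = min{1, (1 − p₀)/p₁} = 0.57582 / 0.60028 ≈ 0.9592

0.293 ≤ PN ≤ 0.959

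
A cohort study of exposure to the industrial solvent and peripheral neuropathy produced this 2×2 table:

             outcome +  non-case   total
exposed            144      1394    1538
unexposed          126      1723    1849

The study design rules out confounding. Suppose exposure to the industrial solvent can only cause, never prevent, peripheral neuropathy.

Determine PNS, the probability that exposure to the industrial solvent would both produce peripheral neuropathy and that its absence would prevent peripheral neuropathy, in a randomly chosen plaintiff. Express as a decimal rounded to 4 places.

PNS ≈ 0.0255

p₁ = P(outcome | exposed) = 144/1538 = 0.093628
p₀ = P(outcome | unexposed) = 126/1849 = 0.068145
Under exogeneity and monotonicity, PNS = p₁ − p₀.
PNS = 0.093628 − 0.068145 = 0.025483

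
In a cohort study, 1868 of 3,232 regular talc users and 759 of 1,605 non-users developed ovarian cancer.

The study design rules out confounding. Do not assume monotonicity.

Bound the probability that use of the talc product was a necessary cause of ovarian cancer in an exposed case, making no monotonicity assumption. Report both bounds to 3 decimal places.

p₁ = P(outcome | exposed) = 1868/3232 = 0.57797
p₀ = P(outcome | unexposed) = 759/1605 = 0.4729
Under exogeneity alone the bounds on PN are max{0,(p₁−p₀)/p₁} ≤ PN ≤ min{1,(1−p₀)/p₁}.
  lower = (p₁ − p₀)/p₁ = 0.10507 / 0.57797 ≈ 0.1818
  upper = min{1, (1 − p₀)/p₁} = 0.5271 / 0.57797 ≈ 0.9120

0.182 ≤ PN ≤ 0.912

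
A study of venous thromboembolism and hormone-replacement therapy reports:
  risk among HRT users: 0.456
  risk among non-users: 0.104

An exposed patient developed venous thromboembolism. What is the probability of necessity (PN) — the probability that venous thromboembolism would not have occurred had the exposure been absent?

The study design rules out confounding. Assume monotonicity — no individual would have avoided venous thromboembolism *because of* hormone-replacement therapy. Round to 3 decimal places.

PN ≈ 0.772

Let p₁ = 0.456, p₀ = 0.104.
Under exogeneity and monotonicity, PN = (p₁ − p₀) / p₁.
PN = (0.456 − 0.104) / 0.456 = 0.352 / 0.456 ≈ 0.7719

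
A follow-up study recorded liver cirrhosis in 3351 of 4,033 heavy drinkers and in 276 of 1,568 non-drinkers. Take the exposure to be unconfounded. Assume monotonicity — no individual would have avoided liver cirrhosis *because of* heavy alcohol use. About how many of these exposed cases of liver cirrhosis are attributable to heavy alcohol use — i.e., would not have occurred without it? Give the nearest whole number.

p₁ = P(outcome | exposed) = 3351/4033 = 0.8309
p₀ = P(outcome | unexposed) = 276/1568 = 0.17602
PN = (p₁ − p₀)/p₁ = (0.8309 − 0.17602) / 0.8309 ≈ 0.78816.
Attributable cases ≈ PN × (exposed cases) = 0.78816 × 3351 ≈ 2641.11.

about 2641 cases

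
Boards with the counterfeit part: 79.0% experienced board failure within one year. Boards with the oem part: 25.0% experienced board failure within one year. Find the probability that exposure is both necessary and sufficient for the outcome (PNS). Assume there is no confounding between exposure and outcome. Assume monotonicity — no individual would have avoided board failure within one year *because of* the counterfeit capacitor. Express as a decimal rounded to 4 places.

PNS ≈ 0.5400

p₁ = 0.79, p₀ = 0.25.
Under exogeneity and monotonicity, PNS = p₁ − p₀.
PNS = 0.79 − 0.25 = 0.54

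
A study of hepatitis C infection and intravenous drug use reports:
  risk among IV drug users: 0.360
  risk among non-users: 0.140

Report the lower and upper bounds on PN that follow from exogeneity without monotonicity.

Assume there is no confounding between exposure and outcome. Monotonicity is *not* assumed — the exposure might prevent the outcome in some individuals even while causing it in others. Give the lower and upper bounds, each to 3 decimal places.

0.611 ≤ PN ≤ 1.000

Let p₁ = 0.36, p₀ = 0.14.
Under exogeneity alone the bounds on PN are max{0,(p₁−p₀)/p₁} ≤ PN ≤ min{1,(1−p₀)/p₁}.
  lower = (p₁ − p₀)/p₁ = 0.22 / 0.36 ≈ 0.6111
  upper = min{1, (1 − p₀)/p₁} = 0.86 / 0.36 ≈ 2.3889 → capped at 1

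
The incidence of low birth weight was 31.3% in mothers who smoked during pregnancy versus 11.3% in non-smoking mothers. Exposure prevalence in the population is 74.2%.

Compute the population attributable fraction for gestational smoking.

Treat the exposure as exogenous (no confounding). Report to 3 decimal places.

p₁ = 0.313, p₀ = 0.113.
Overall risk P(Y=1) = π·p₁ + (1−π)·p₀ = 0.742×0.313 + 0.258×0.113 = 0.2614.
Under exogeneity, PAF = [P(Y=1) − p₀] / P(Y=1).
PAF = (0.2614 − 0.113) / 0.2614 ≈ 0.5677

PAF ≈ 0.568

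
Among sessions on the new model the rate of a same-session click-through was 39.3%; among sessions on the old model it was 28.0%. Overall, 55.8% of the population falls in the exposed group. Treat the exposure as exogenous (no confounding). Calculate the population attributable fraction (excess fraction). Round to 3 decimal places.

p₁ = 0.393, p₀ = 0.28.
Overall risk P(Y=1) = π·p₁ + (1−π)·p₀ = 0.558×0.393 + 0.442×0.28 = 0.34305.
Under exogeneity, PAF = [P(Y=1) − p₀] / P(Y=1).
PAF = (0.34305 − 0.28) / 0.34305 ≈ 0.1838

PAF ≈ 0.184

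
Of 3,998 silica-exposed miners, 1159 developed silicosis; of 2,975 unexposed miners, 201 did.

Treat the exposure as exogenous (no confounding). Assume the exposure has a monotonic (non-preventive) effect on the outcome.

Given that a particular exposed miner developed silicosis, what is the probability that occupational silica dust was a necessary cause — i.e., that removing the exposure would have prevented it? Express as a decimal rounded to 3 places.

PN ≈ 0.767

p₁ = P(outcome | exposed) = 1159/3998 = 0.28989
p₀ = P(outcome | unexposed) = 201/2975 = 0.067563
Under exogeneity and monotonicity, PN = (p₁ − p₀) / p₁.
PN = (0.28989 − 0.067563) / 0.28989 = 0.22233 / 0.28989 ≈ 0.7669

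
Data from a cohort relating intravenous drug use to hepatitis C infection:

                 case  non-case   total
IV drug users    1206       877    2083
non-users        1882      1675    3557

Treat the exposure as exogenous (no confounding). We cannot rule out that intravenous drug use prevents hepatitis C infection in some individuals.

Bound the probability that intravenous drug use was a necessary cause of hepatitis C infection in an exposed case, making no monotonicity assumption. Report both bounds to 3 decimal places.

0.086 ≤ PN ≤ 0.813

p₁ = P(outcome | exposed) = 1206/2083 = 0.57897
p₀ = P(outcome | unexposed) = 1882/3557 = 0.5291
Under exogeneity alone the bounds on PN are max{0,(p₁−p₀)/p₁} ≤ PN ≤ min{1,(1−p₀)/p₁}.
  lower = (p₁ − p₀)/p₁ = 0.049875 / 0.57897 ≈ 0.0861
  upper = min{1, (1 − p₀)/p₁} = 0.4709 / 0.57897 ≈ 0.8133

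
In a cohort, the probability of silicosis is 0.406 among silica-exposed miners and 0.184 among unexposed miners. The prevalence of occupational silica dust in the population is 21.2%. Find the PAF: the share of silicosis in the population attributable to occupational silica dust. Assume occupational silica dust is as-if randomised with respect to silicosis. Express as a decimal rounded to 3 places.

PAF ≈ 0.204

Let p₁ = 0.406, p₀ = 0.184.
Overall risk P(Y=1) = π·p₁ + (1−π)·p₀ = 0.212×0.406 + 0.788×0.184 = 0.23106.
Under exogeneity, PAF = [P(Y=1) − p₀] / P(Y=1).
PAF = (0.23106 − 0.184) / 0.23106 ≈ 0.2037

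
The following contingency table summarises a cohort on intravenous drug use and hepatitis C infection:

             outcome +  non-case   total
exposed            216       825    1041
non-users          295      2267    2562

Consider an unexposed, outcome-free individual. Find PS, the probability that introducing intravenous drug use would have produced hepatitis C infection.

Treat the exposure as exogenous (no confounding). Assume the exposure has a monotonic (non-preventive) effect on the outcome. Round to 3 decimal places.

p₁ = P(outcome | exposed) = 216/1041 = 0.20749
p₀ = P(outcome | unexposed) = 295/2562 = 0.11514
Under exogeneity and monotonicity, PS = (p₁ − p₀) / (1 − p₀).
PS = (0.20749 − 0.11514) / (1 − 0.11514) = 0.092348 / 0.88486 ≈ 0.1044

PS ≈ 0.104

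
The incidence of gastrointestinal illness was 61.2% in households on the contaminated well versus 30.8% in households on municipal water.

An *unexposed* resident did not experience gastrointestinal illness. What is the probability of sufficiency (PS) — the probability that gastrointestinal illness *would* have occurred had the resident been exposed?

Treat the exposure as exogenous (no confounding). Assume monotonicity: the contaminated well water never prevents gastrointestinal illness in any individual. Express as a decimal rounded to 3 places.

p₁ = 0.612, p₀ = 0.308.
Under exogeneity and monotonicity, PS = (p₁ − p₀) / (1 − p₀).
PS = (0.612 − 0.308) / (1 − 0.308) = 0.304 / 0.692 ≈ 0.4393

PS ≈ 0.439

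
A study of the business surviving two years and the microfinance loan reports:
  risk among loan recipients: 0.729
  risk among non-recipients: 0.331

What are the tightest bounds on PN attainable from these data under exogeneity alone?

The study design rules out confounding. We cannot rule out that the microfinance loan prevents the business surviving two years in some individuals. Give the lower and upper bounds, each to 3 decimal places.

Let p₁ = 0.729, p₀ = 0.331.
Under exogeneity alone the bounds on PN are max{0,(p₁−p₀)/p₁} ≤ PN ≤ min{1,(1−p₀)/p₁}.
  lower = (p₁ − p₀)/p₁ = 0.398 / 0.729 ≈ 0.5460
  upper = min{1, (1 − p₀)/p₁} = 0.669 / 0.729 ≈ 0.9177

0.546 ≤ PN ≤ 0.918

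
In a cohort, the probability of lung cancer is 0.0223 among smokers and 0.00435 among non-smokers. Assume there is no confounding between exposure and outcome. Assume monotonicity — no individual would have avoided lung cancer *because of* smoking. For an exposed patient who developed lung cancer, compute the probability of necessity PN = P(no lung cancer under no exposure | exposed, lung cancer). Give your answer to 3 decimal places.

Let p₁ = 0.0223, p₀ = 0.00435.
Under exogeneity and monotonicity, PN = (p₁ − p₀) / p₁.
PN = (0.0223 − 0.00435) / 0.0223 = 0.01795 / 0.0223 ≈ 0.8049

PN ≈ 0.805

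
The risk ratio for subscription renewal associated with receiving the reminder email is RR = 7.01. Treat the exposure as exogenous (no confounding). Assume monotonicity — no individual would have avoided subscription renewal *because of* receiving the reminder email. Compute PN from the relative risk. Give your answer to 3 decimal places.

PN ≈ 0.857

Under exogeneity and monotonicity, PN = (RR − 1) / RR = 1 − 1/RR.
PN = (7.01 − 1) / 7.01 = 6.01 / 7.01 ≈ 0.8573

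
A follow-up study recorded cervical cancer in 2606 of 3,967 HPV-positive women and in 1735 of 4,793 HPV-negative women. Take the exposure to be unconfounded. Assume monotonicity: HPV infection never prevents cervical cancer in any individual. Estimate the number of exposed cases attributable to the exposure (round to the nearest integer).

p₁ = P(outcome | exposed) = 2606/3967 = 0.65692
p₀ = P(outcome | unexposed) = 1735/4793 = 0.36199
PN = (p₁ − p₀)/p₁ = (0.65692 − 0.36199) / 0.65692 ≈ 0.44896.
Attributable cases ≈ PN × (exposed cases) = 0.44896 × 2606 ≈ 1170.00.

about 1170 cases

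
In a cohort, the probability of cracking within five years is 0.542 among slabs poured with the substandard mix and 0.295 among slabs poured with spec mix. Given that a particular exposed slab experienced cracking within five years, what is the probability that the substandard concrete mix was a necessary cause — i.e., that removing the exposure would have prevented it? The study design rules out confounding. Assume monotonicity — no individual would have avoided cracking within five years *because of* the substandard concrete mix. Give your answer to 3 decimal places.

PN ≈ 0.456

Let p₁ = 0.542, p₀ = 0.295.
Under exogeneity and monotonicity, PN = (p₁ − p₀) / p₁.
PN = (0.542 − 0.295) / 0.542 = 0.247 / 0.542 ≈ 0.4557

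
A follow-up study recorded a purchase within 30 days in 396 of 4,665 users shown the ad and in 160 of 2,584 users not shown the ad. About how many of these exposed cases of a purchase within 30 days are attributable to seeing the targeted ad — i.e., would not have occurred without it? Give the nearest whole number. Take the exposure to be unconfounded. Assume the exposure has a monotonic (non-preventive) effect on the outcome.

p₁ = P(outcome | exposed) = 396/4665 = 0.084887
p₀ = P(outcome | unexposed) = 160/2584 = 0.06192
PN = (p₁ − p₀)/p₁ = (0.084887 − 0.06192) / 0.084887 ≈ 0.27057.
Attributable cases ≈ PN × (exposed cases) = 0.27057 × 396 ≈ 107.15.

about 107 cases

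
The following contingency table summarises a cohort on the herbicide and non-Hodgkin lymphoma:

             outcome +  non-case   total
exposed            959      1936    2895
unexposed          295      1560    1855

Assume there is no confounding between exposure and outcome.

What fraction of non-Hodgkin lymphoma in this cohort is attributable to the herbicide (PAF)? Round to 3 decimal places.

PAF ≈ 0.398

p₁ = P(outcome | exposed) = 959/2895 = 0.33126
p₀ = P(outcome | unexposed) = 295/1855 = 0.15903
Exposure prevalence π = 2895/4750 = 0.60947; overall risk P(Y=1) = 0.264.
Under exogeneity, PAF = [P(Y=1) − p₀]/P(Y=1).
PAF = (0.264 − 0.15903) / 0.264 ≈ 0.3976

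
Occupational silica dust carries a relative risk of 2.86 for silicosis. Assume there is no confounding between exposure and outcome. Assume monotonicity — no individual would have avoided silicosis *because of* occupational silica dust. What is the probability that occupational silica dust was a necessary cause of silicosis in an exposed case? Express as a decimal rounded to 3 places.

Under exogeneity and monotonicity, PN = (RR − 1) / RR = 1 − 1/RR.
PN = (2.86 − 1) / 2.86 = 1.86 / 2.86 ≈ 0.6503

PN ≈ 0.650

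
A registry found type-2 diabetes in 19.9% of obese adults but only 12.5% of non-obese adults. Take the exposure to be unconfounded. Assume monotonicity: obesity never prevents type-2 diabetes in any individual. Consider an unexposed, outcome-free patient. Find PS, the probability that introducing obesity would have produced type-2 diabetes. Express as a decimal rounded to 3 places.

PS ≈ 0.085

p₁ = 0.199, p₀ = 0.125.
Under exogeneity and monotonicity, PS = (p₁ − p₀) / (1 − p₀).
PS = (0.199 − 0.125) / (1 − 0.125) = 0.074 / 0.875 ≈ 0.0846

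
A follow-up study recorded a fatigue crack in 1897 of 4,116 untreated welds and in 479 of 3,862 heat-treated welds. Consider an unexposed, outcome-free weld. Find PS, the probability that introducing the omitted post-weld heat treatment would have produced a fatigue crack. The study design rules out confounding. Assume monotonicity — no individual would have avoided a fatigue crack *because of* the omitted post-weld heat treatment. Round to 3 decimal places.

p₁ = P(outcome | exposed) = 1897/4116 = 0.46088
p₀ = P(outcome | unexposed) = 479/3862 = 0.12403
Under exogeneity and monotonicity, PS = (p₁ − p₀) / (1 − p₀).
PS = (0.46088 − 0.12403) / (1 − 0.12403) = 0.33686 / 0.87597 ≈ 0.3846

PS ≈ 0.385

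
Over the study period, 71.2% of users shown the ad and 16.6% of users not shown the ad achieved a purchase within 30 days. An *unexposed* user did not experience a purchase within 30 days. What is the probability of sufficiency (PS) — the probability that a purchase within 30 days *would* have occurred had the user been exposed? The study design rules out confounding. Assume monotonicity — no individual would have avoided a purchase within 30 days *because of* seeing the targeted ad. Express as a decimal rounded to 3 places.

p₁ = 0.712, p₀ = 0.166.
Under exogeneity and monotonicity, PS = (p₁ − p₀) / (1 − p₀).
PS = (0.712 − 0.166) / (1 − 0.166) = 0.546 / 0.834 ≈ 0.6547

PS ≈ 0.655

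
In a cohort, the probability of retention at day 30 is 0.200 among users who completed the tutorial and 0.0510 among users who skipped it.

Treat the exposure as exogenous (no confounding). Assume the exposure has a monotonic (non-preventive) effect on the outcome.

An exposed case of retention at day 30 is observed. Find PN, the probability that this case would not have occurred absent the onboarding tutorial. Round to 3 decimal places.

Let p₁ = 0.2, p₀ = 0.051.
Under exogeneity and monotonicity, PN = (p₁ − p₀) / p₁.
PN = (0.2 − 0.051) / 0.2 = 0.149 / 0.2 ≈ 0.7450

PN ≈ 0.745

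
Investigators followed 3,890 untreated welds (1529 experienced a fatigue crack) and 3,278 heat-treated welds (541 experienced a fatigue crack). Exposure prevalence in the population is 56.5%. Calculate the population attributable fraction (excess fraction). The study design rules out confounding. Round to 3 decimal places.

p₁ = P(outcome | exposed) = 1529/3890 = 0.39306
p₀ = P(outcome | unexposed) = 541/3278 = 0.16504
Overall risk P(Y=1) = π·p₁ + (1−π)·p₀ = 0.565×0.39306 + 0.435×0.16504 = 0.29387.
Under exogeneity, PAF = [P(Y=1) − p₀] / P(Y=1).
PAF = (0.29387 − 0.16504) / 0.29387 ≈ 0.4384

PAF ≈ 0.438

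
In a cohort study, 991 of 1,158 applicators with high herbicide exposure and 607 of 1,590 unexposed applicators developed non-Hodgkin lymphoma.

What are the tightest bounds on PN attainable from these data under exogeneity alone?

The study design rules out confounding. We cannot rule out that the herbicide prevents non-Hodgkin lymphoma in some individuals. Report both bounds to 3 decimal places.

p₁ = P(outcome | exposed) = 991/1158 = 0.85579
p₀ = P(outcome | unexposed) = 607/1590 = 0.38176
Under exogeneity alone the bounds on PN are max{0,(p₁−p₀)/p₁} ≤ PN ≤ min{1,(1−p₀)/p₁}.
  lower = (p₁ − p₀)/p₁ = 0.47402 / 0.85579 ≈ 0.5539
  upper = min{1, (1 − p₀)/p₁} = 0.61824 / 0.85579 ≈ 0.7224

0.554 ≤ PN ≤ 0.722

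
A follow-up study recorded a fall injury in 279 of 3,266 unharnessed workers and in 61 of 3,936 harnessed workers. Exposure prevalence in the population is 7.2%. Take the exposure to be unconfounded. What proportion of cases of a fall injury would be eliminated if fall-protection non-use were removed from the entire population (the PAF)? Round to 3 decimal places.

PAF ≈ 0.245

p₁ = P(outcome | exposed) = 279/3266 = 0.085426
p₀ = P(outcome | unexposed) = 61/3936 = 0.015498
Overall risk P(Y=1) = π·p₁ + (1−π)·p₀ = 0.072×0.085426 + 0.928×0.015498 = 0.020533.
Under exogeneity, PAF = [P(Y=1) − p₀] / P(Y=1).
PAF = (0.020533 − 0.015498) / 0.020533 ≈ 0.2452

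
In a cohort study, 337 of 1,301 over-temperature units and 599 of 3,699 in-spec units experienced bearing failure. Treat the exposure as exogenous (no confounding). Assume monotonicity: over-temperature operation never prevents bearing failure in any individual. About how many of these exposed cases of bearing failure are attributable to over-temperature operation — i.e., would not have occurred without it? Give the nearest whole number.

about 126 cases

p₁ = P(outcome | exposed) = 337/1301 = 0.25903
p₀ = P(outcome | unexposed) = 599/3699 = 0.16194
PN = (p₁ − p₀)/p₁ = (0.25903 − 0.16194) / 0.25903 ≈ 0.37484.
Attributable cases ≈ PN × (exposed cases) = 0.37484 × 337 ≈ 126.32.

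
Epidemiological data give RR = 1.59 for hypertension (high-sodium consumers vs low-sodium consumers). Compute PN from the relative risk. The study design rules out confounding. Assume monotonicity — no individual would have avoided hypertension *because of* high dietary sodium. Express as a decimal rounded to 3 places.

Under exogeneity and monotonicity, PN = (RR − 1) / RR = 1 − 1/RR.
PN = (1.59 − 1) / 1.59 = 0.59 / 1.59 ≈ 0.3711

PN ≈ 0.371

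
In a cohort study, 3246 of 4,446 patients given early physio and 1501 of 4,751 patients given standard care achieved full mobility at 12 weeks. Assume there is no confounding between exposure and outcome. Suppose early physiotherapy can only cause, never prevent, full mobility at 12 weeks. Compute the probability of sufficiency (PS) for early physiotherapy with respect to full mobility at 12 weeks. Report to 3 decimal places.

p₁ = P(outcome | exposed) = 3246/4446 = 0.73009
p₀ = P(outcome | unexposed) = 1501/4751 = 0.31593
Under exogeneity and monotonicity, PS = (p₁ − p₀) / (1 − p₀).
PS = (0.73009 − 0.31593) / (1 − 0.31593) = 0.41416 / 0.68407 ≈ 0.6054

PS ≈ 0.605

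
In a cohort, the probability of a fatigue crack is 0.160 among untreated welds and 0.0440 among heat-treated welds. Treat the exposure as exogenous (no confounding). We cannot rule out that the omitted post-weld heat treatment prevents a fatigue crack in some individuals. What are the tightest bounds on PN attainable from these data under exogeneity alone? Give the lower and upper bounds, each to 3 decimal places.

0.725 ≤ PN ≤ 1.000

Let p₁ = 0.16, p₀ = 0.044.
Under exogeneity alone the bounds on PN are max{0,(p₁−p₀)/p₁} ≤ PN ≤ min{1,(1−p₀)/p₁}.
  lower = (p₁ − p₀)/p₁ = 0.116 / 0.16 ≈ 0.7250
  upper = min{1, (1 − p₀)/p₁} = 0.956 / 0.16 ≈ 5.9750 → capped at 1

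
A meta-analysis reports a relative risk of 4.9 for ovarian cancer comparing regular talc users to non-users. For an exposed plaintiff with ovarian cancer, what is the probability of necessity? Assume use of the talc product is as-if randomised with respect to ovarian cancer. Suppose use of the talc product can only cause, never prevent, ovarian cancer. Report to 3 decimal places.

Under exogeneity and monotonicity, PN = (RR − 1) / RR = 1 − 1/RR.
PN = (4.9 − 1) / 4.9 = 3.9 / 4.9 ≈ 0.7959

PN ≈ 0.796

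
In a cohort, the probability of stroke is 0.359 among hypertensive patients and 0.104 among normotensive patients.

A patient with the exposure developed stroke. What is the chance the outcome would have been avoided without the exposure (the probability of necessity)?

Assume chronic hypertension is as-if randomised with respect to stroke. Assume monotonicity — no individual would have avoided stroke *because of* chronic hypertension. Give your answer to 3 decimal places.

Let p₁ = 0.359, p₀ = 0.104.
Under exogeneity and monotonicity, PN = (p₁ − p₀) / p₁.
PN = (0.359 − 0.104) / 0.359 = 0.255 / 0.359 ≈ 0.7103

PN ≈ 0.710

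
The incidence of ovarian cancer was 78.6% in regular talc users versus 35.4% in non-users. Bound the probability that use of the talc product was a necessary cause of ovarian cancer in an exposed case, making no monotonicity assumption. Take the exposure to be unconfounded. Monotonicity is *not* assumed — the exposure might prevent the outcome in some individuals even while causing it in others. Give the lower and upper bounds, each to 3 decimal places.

p₁ = 0.786, p₀ = 0.354.
Under exogeneity alone the bounds on PN are max{0,(p₁−p₀)/p₁} ≤ PN ≤ min{1,(1−p₀)/p₁}.
  lower = (p₁ − p₀)/p₁ = 0.432 / 0.786 ≈ 0.5496
  upper = min{1, (1 − p₀)/p₁} = 0.646 / 0.786 ≈ 0.8219

0.550 ≤ PN ≤ 0.822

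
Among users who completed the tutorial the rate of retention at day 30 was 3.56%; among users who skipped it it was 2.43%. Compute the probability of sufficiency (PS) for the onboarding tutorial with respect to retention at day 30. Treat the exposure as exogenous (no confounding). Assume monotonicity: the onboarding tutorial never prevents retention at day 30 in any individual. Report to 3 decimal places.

p₁ = 0.0356, p₀ = 0.0243.
Under exogeneity and monotonicity, PS = (p₁ − p₀) / (1 − p₀).
PS = (0.0356 − 0.0243) / (1 − 0.0243) = 0.0113 / 0.9757 ≈ 0.0116

PS ≈ 0.012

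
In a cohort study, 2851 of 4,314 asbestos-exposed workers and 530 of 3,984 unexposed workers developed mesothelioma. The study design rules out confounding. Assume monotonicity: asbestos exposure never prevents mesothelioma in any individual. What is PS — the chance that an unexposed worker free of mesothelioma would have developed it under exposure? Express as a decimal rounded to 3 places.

PS ≈ 0.609

p₁ = P(outcome | exposed) = 2851/4314 = 0.66087
p₀ = P(outcome | unexposed) = 530/3984 = 0.13303
Under exogeneity and monotonicity, PS = (p₁ − p₀) / (1 − p₀).
PS = (0.66087 − 0.13303) / (1 − 0.13303) = 0.52784 / 0.86697 ≈ 0.6088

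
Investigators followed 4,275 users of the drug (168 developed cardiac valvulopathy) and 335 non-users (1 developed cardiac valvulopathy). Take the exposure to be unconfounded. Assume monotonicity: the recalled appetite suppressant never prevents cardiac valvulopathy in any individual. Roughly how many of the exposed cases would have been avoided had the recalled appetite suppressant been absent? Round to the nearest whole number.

about 155 cases

p₁ = P(outcome | exposed) = 168/4275 = 0.039298
p₀ = P(outcome | unexposed) = 1/335 = 0.0029851
PN = (p₁ − p₀)/p₁ = (0.039298 − 0.0029851) / 0.039298 ≈ 0.92404.
Attributable cases ≈ PN × (exposed cases) = 0.92404 × 168 ≈ 155.24.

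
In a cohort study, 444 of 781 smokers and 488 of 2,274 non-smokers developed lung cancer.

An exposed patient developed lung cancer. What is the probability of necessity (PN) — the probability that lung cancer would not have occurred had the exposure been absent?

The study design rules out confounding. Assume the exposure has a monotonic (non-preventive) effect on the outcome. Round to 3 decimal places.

p₁ = P(outcome | exposed) = 444/781 = 0.5685
p₀ = P(outcome | unexposed) = 488/2274 = 0.2146
Under exogeneity and monotonicity, PN = (p₁ − p₀) / p₁.
PN = (0.5685 − 0.2146) / 0.5685 = 0.3539 / 0.5685 ≈ 0.6225

PN ≈ 0.623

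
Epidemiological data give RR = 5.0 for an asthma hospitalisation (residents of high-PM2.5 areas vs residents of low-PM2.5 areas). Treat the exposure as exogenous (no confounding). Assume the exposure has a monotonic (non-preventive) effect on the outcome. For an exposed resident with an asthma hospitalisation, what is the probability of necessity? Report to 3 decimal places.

Under exogeneity and monotonicity, PN = (RR − 1) / RR = 1 − 1/RR.
PN = (5.0 − 1) / 5.0 = 4 / 5.0 ≈ 0.8000

PN ≈ 0.800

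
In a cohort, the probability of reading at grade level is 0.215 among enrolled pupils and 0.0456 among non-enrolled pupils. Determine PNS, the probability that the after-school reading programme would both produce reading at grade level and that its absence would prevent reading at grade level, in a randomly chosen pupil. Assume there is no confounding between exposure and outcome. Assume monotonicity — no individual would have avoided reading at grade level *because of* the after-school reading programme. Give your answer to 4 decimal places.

Let p₁ = 0.215, p₀ = 0.0456.
Under exogeneity and monotonicity, PNS = p₁ − p₀.
PNS = 0.215 − 0.0456 = 0.1694

PNS ≈ 0.1694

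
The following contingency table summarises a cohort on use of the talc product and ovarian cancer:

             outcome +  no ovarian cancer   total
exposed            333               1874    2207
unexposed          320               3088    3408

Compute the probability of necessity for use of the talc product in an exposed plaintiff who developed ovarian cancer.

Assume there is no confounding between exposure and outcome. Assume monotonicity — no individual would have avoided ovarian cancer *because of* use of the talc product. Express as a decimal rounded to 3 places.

p₁ = P(outcome | exposed) = 333/2207 = 0.15088
p₀ = P(outcome | unexposed) = 320/3408 = 0.093897
Under exogeneity and monotonicity, PN = (p₁ − p₀)/p₁.
PN = (0.15088 − 0.093897) / 0.15088 ≈ 0.3777

PN ≈ 0.378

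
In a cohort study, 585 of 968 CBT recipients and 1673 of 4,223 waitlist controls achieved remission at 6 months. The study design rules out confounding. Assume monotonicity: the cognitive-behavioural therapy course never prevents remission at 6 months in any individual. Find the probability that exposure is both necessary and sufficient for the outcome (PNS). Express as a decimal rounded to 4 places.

PNS ≈ 0.2082

p₁ = P(outcome | exposed) = 585/968 = 0.60434
p₀ = P(outcome | unexposed) = 1673/4223 = 0.39616
Under exogeneity and monotonicity, PNS = p₁ − p₀.
PNS = 0.60434 − 0.39616 = 0.20817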